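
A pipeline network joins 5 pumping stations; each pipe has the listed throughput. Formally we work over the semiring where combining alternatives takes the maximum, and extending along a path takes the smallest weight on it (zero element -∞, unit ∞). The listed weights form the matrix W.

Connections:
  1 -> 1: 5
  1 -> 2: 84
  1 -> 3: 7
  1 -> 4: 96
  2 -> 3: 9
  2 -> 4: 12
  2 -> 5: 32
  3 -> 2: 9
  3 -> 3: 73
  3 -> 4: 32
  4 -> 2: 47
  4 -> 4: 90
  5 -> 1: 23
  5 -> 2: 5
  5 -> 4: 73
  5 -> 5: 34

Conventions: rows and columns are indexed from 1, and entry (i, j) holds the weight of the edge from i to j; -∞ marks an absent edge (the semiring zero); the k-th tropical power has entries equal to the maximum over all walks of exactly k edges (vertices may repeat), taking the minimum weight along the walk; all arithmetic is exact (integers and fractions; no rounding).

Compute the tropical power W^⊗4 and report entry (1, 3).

W^⊗2:
  [5, 47, 9, 90, 32]
  [23, 12, 9, 32, 32]
  [-∞, 32, 73, 32, 9]
  [-∞, 47, 9, 90, 32]
  [23, 47, 7, 73, 34]
W^⊗3:
  [23, 47, 9, 90, 32]
  [23, 32, 9, 32, 32]
  [9, 32, 73, 32, 32]
  [23, 47, 9, 90, 32]
  [23, 47, 9, 73, 34]
W^⊗4:
  [23, 47, 9, 90, 32]
  [23, 32, 9, 32, 32]
  [23, 32, 73, 32, 32]
  [23, 47, 9, 90, 32]
  [23, 47, 9, 73, 34]
Key observation: the optimum is the walk 1->2->3->3->3, with weight 84 min 9 min 73 min 73 = 9.
Optimal value attained by: walk 1->2->3->3->3.
Answer: (W^⊗4)[1][3] = 9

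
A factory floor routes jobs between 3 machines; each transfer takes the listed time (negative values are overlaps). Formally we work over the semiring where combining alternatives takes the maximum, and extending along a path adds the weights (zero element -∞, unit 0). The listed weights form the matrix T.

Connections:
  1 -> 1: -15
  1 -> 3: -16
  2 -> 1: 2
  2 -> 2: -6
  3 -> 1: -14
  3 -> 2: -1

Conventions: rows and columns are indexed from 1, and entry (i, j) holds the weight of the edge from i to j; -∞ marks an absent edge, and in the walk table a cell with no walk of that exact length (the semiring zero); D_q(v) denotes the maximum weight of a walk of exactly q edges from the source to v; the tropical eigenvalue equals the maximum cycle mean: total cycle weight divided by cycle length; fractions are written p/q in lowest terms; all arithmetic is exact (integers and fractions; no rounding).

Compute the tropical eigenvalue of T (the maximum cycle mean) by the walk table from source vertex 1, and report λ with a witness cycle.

q=0: [0, -∞, -∞]
q=1: [-15, -∞, -16]
q=2: [-30, -17, -31]
q=3: [-15, -23, -46]
Optimal cycle mean attained by: cycle 1->3->2->1, total (-16) + (-1) + 2, length 3.
Answer: λ = -5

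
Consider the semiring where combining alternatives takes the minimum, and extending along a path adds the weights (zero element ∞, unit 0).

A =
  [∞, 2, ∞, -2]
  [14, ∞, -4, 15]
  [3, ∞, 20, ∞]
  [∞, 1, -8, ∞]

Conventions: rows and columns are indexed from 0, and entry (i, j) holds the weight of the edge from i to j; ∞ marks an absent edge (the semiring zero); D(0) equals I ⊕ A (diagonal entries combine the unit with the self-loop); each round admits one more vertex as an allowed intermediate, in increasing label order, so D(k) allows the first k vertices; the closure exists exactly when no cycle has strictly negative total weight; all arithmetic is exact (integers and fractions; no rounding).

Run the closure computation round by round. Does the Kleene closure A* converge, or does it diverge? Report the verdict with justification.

D(0):
  [0, 2, ∞, -2]
  [14, 0, -4, 15]
  [3, ∞, 0, ∞]
  [∞, 1, -8, 0]
D(1):
  [0, 2, ∞, -2]
  [14, 0, -4, 12]
  [3, 5, 0, 1]
  [∞, 1, -8, 0]
D(2):
  [0, 2, -2, -2]
  [14, 0, -4, 12]
  [3, 5, 0, 1]
  [15, 1, -8, 0]
Detection: at round 3, diagonal entry (3, 3) turns strictly negative.
Key observation: the cycle 3->1->2->0->3 has total weight 1 + (-4) + 3 + (-2), which is strictly negative.
Answer: DIVERGES — negative cycle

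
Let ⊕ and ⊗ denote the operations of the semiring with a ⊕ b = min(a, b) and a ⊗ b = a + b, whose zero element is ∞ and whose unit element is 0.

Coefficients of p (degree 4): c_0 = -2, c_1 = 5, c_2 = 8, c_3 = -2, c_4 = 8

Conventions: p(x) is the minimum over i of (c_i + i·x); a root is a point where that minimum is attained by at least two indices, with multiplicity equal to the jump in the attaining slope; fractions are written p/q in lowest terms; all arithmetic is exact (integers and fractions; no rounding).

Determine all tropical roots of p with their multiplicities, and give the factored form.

hull edge (i=0, c=-2) to (i=3, c=-2): slope 0, span 3
hull edge (i=3, c=-2) to (i=4, c=8): slope 10, span 1
Factored form: p(x) = 8 ⊗ (x ⊕ (-10)) ⊗ (x ⊕ 0) ⊗ (x ⊕ 0) ⊗ (x ⊕ 0)
Answer: roots = -10 (mult 1), 0 (mult 3)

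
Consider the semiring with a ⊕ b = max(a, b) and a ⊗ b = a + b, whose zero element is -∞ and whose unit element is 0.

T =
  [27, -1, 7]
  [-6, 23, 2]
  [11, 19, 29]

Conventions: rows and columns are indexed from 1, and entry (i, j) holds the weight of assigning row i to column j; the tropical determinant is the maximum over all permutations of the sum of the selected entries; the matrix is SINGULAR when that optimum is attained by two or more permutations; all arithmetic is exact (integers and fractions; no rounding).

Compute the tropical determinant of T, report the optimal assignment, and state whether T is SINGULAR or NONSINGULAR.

σ = (1, 2, 3): 27 + 23 + 29 = 79
σ = (1, 3, 2): 27 + 2 + 19 = 48
σ = (2, 1, 3): (-1) + (-6) + 29 = 22
σ = (2, 3, 1): (-1) + 2 + 11 = 12
σ = (3, 1, 2): 7 + (-6) + 19 = 20
σ = (3, 2, 1): 7 + 23 + 11 = 41
Optimal value attained by: σ = (1, 2, 3).
Answer: det⊕(T) = 79; verdict: NONSINGULAR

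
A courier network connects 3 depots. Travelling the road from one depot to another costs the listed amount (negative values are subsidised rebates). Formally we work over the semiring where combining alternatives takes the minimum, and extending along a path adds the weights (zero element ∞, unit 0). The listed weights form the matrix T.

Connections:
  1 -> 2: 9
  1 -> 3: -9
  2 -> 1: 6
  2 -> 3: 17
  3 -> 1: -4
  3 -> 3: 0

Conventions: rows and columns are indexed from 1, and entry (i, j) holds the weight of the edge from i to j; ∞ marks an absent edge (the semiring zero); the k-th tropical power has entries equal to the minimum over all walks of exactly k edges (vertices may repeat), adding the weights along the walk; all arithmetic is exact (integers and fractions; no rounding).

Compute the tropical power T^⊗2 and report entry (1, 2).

T^⊗2:
  [-13, ∞, -9]
  [13, 15, -3]
  [-4, 5, -13]
Key observation: no walk of exactly 2 edges connects these vertices, so the entry is the semiring zero.
Answer: (T^⊗2)[1][2] = ∞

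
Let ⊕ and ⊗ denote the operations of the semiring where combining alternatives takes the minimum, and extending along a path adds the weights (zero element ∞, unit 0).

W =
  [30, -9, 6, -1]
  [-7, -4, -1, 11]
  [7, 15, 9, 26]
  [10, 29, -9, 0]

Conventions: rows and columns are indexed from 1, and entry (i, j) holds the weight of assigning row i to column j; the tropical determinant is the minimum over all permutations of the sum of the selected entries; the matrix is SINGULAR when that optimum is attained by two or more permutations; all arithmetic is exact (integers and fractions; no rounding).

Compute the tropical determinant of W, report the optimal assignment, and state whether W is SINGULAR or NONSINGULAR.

σ = (1, 2, 3, 4): 30 + (-4) + 9 + 0 = 35
σ = (1, 2, 4, 3): 30 + (-4) + 26 + (-9) = 43
σ = (1, 3, 2, 4): 30 + (-1) + 15 + 0 = 44
σ = (1, 3, 4, 2): 30 + (-1) + 26 + 29 = 84
σ = (1, 4, 2, 3): 30 + 11 + 15 + (-9) = 47
σ = (1, 4, 3, 2): 30 + 11 + 9 + 29 = 79
σ = (2, 1, 3, 4): (-9) + (-7) + 9 + 0 = -7
σ = (2, 1, 4, 3): (-9) + (-7) + 26 + (-9) = 1
σ = (2, 3, 1, 4): (-9) + (-1) + 7 + 0 = -3
σ = (2, 3, 4, 1): (-9) + (-1) + 26 + 10 = 26
σ = (2, 4, 1, 3): (-9) + 11 + 7 + (-9) = 0
σ = (2, 4, 3, 1): (-9) + 11 + 9 + 10 = 21
σ = (3, 1, 2, 4): 6 + (-7) + 15 + 0 = 14
σ = (3, 1, 4, 2): 6 + (-7) + 26 + 29 = 54
σ = (3, 2, 1, 4): 6 + (-4) + 7 + 0 = 9
σ = (3, 2, 4, 1): 6 + (-4) + 26 + 10 = 38
σ = (3, 4, 1, 2): 6 + 11 + 7 + 29 = 53
σ = (3, 4, 2, 1): 6 + 11 + 15 + 10 = 42
σ = (4, 1, 2, 3): (-1) + (-7) + 15 + (-9) = -2
σ = (4, 1, 3, 2): (-1) + (-7) + 9 + 29 = 30
σ = (4, 2, 1, 3): (-1) + (-4) + 7 + (-9) = -7
σ = (4, 2, 3, 1): (-1) + (-4) + 9 + 10 = 14
σ = (4, 3, 1, 2): (-1) + (-1) + 7 + 29 = 34
σ = (4, 3, 2, 1): (-1) + (-1) + 15 + 10 = 23
Optimal value attained by: σ = (2, 1, 3, 4).
Answer: det⊕(W) = -7; verdict: SINGULAR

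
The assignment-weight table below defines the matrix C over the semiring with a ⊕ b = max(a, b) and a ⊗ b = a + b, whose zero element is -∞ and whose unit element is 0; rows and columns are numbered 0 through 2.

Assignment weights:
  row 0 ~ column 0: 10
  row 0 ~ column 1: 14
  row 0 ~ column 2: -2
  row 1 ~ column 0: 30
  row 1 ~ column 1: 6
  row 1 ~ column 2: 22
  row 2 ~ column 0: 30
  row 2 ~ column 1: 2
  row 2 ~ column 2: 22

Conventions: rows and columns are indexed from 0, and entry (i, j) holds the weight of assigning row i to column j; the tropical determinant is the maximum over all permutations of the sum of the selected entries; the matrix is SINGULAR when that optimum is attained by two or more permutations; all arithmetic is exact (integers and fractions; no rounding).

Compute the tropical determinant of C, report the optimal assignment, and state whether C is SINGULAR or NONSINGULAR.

σ = (0, 1, 2): 10 + 6 + 22 = 38
σ = (0, 2, 1): 10 + 22 + 2 = 34
σ = (1, 0, 2): 14 + 30 + 22 = 66
σ = (1, 2, 0): 14 + 22 + 30 = 66
σ = (2, 0, 1): (-2) + 30 + 2 = 30
σ = (2, 1, 0): (-2) + 6 + 30 = 34
Optimal value attained by: σ = (1, 0, 2).
Answer: det⊕(C) = 66; verdict: SINGULAR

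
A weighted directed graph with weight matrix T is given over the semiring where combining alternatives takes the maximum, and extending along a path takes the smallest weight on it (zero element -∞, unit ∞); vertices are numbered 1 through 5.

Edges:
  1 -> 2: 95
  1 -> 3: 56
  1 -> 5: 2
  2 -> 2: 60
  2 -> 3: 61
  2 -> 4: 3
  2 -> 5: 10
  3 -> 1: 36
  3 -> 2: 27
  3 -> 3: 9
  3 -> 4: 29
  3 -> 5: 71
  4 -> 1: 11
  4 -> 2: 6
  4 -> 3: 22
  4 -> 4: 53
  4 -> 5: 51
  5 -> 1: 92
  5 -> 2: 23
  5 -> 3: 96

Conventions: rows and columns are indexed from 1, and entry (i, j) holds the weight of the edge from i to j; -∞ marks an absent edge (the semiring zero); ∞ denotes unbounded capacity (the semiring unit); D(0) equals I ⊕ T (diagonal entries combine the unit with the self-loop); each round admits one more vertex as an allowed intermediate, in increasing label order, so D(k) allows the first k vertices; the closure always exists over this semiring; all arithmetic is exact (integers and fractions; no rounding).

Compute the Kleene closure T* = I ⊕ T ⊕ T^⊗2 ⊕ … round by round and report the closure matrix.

D(0):
  [∞, 95, 56, -∞, 2]
  [-∞, ∞, 61, 3, 10]
  [36, 27, ∞, 29, 71]
  [11, 6, 22, ∞, 51]
  [92, 23, 96, -∞, ∞]
D(1):
  [∞, 95, 56, -∞, 2]
  [-∞, ∞, 61, 3, 10]
  [36, 36, ∞, 29, 71]
  [11, 11, 22, ∞, 51]
  [92, 92, 96, -∞, ∞]
D(2):
  [∞, 95, 61, 3, 10]
  [-∞, ∞, 61, 3, 10]
  [36, 36, ∞, 29, 71]
  [11, 11, 22, ∞, 51]
  [92, 92, 96, 3, ∞]
D(3):
  [∞, 95, 61, 29, 61]
  [36, ∞, 61, 29, 61]
  [36, 36, ∞, 29, 71]
  [22, 22, 22, ∞, 51]
  [92, 92, 96, 29, ∞]
D(4):
  [∞, 95, 61, 29, 61]
  [36, ∞, 61, 29, 61]
  [36, 36, ∞, 29, 71]
  [22, 22, 22, ∞, 51]
  [92, 92, 96, 29, ∞]
D(5):
  [∞, 95, 61, 29, 61]
  [61, ∞, 61, 29, 61]
  [71, 71, ∞, 29, 71]
  [51, 51, 51, ∞, 51]
  [92, 92, 96, 29, ∞]
Answer: T* = [[∞, 95, 61, 29, 61], [61, ∞, 61, 29, 61], [71, 71, ∞, 29, 71], [51, 51, 51, ∞, 51], [92, 92, 96, 29, ∞]]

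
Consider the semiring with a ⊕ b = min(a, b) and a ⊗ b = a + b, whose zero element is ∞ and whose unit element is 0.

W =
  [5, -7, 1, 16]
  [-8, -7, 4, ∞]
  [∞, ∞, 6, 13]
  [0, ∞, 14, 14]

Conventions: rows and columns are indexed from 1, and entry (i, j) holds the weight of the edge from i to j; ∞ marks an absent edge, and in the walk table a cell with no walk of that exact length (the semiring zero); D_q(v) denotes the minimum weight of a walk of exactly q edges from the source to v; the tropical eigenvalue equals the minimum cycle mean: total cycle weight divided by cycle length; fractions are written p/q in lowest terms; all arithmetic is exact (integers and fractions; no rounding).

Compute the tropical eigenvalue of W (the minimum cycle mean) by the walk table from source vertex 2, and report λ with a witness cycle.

q=0: [∞, 0, ∞, ∞]
q=1: [-8, -7, 4, ∞]
q=2: [-15, -15, -7, 8]
q=3: [-23, -22, -14, 1]
q=4: [-30, -30, -22, -7]
Optimal cycle mean attained by: cycle 1->2->1, total (-7) + (-8), length 2.
Answer: λ = -15/2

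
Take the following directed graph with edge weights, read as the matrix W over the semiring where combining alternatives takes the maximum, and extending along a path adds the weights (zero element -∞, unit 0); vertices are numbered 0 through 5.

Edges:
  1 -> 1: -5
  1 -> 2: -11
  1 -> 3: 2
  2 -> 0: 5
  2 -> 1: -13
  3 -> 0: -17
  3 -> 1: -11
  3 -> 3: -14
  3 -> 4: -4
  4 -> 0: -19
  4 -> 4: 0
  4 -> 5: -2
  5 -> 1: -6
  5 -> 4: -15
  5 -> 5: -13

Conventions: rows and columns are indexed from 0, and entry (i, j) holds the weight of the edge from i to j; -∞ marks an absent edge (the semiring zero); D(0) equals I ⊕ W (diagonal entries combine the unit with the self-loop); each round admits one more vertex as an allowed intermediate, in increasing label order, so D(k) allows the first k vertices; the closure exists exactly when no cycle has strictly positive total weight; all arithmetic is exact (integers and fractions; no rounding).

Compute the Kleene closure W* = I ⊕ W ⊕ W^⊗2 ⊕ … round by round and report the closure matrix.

D(0):
  [0, -∞, -∞, -∞, -∞, -∞]
  [-∞, 0, -11, 2, -∞, -∞]
  [5, -13, 0, -∞, -∞, -∞]
  [-17, -11, -∞, 0, -4, -∞]
  [-19, -∞, -∞, -∞, 0, -2]
  [-∞, -6, -∞, -∞, -15, 0]
D(1):
  [0, -∞, -∞, -∞, -∞, -∞]
  [-∞, 0, -11, 2, -∞, -∞]
  [5, -13, 0, -∞, -∞, -∞]
  [-17, -11, -∞, 0, -4, -∞]
  [-19, -∞, -∞, -∞, 0, -2]
  [-∞, -6, -∞, -∞, -15, 0]
D(2):
  [0, -∞, -∞, -∞, -∞, -∞]
  [-∞, 0, -11, 2, -∞, -∞]
  [5, -13, 0, -11, -∞, -∞]
  [-17, -11, -22, 0, -4, -∞]
  [-19, -∞, -∞, -∞, 0, -2]
  [-∞, -6, -17, -4, -15, 0]
D(3):
  [0, -∞, -∞, -∞, -∞, -∞]
  [-6, 0, -11, 2, -∞, -∞]
  [5, -13, 0, -11, -∞, -∞]
  [-17, -11, -22, 0, -4, -∞]
  [-19, -∞, -∞, -∞, 0, -2]
  [-12, -6, -17, -4, -15, 0]
D(4):
  [0, -∞, -∞, -∞, -∞, -∞]
  [-6, 0, -11, 2, -2, -∞]
  [5, -13, 0, -11, -15, -∞]
  [-17, -11, -22, 0, -4, -∞]
  [-19, -∞, -∞, -∞, 0, -2]
  [-12, -6, -17, -4, -8, 0]
D(5):
  [0, -∞, -∞, -∞, -∞, -∞]
  [-6, 0, -11, 2, -2, -4]
  [5, -13, 0, -11, -15, -17]
  [-17, -11, -22, 0, -4, -6]
  [-19, -∞, -∞, -∞, 0, -2]
  [-12, -6, -17, -4, -8, 0]
D(6):
  [0, -∞, -∞, -∞, -∞, -∞]
  [-6, 0, -11, 2, -2, -4]
  [5, -13, 0, -11, -15, -17]
  [-17, -11, -22, 0, -4, -6]
  [-14, -8, -19, -6, 0, -2]
  [-12, -6, -17, -4, -8, 0]
Answer: W* = [[0, -∞, -∞, -∞, -∞, -∞], [-6, 0, -11, 2, -2, -4], [5, -13, 0, -11, -15, -17], [-17, -11, -22, 0, -4, -6], [-14, -8, -19, -6, 0, -2], [-12, -6, -17, -4, -8, 0]]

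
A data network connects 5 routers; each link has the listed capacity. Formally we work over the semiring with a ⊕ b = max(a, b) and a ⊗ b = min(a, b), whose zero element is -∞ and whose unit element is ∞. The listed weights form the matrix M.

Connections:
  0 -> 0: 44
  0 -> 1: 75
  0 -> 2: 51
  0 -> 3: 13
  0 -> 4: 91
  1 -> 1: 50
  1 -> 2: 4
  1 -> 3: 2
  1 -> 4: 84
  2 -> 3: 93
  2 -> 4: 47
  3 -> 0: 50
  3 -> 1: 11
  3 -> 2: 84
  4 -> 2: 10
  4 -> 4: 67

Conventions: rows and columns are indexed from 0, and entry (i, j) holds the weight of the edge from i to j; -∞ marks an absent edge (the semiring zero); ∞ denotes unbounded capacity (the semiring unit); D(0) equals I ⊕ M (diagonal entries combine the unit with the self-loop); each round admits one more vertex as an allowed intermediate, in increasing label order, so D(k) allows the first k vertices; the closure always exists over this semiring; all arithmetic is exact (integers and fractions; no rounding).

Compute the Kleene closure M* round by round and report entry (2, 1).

D(0):
  [∞, 75, 51, 13, 91]
  [-∞, ∞, 4, 2, 84]
  [-∞, -∞, ∞, 93, 47]
  [50, 11, 84, ∞, -∞]
  [-∞, -∞, 10, -∞, ∞]
D(1):
  [∞, 75, 51, 13, 91]
  [-∞, ∞, 4, 2, 84]
  [-∞, -∞, ∞, 93, 47]
  [50, 50, 84, ∞, 50]
  [-∞, -∞, 10, -∞, ∞]
D(2):
  [∞, 75, 51, 13, 91]
  [-∞, ∞, 4, 2, 84]
  [-∞, -∞, ∞, 93, 47]
  [50, 50, 84, ∞, 50]
  [-∞, -∞, 10, -∞, ∞]
D(3):
  [∞, 75, 51, 51, 91]
  [-∞, ∞, 4, 4, 84]
  [-∞, -∞, ∞, 93, 47]
  [50, 50, 84, ∞, 50]
  [-∞, -∞, 10, 10, ∞]
D(4):
  [∞, 75, 51, 51, 91]
  [4, ∞, 4, 4, 84]
  [50, 50, ∞, 93, 50]
  [50, 50, 84, ∞, 50]
  [10, 10, 10, 10, ∞]
D(5):
  [∞, 75, 51, 51, 91]
  [10, ∞, 10, 10, 84]
  [50, 50, ∞, 93, 50]
  [50, 50, 84, ∞, 50]
  [10, 10, 10, 10, ∞]
Answer: M*[2][1] = 50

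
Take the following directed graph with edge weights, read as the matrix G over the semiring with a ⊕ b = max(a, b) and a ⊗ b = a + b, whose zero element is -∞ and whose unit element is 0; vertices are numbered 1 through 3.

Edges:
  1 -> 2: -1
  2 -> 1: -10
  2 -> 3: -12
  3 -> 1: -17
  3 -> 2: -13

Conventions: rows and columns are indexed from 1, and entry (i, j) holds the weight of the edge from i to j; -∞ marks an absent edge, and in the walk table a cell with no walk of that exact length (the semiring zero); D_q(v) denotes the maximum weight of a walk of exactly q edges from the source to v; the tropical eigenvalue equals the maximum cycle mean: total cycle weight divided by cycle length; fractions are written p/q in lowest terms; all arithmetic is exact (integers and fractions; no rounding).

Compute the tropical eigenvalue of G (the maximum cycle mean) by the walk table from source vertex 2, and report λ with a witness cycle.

q=0: [-∞, 0, -∞]
q=1: [-10, -∞, -12]
q=2: [-29, -11, -∞]
q=3: [-21, -30, -23]
Optimal cycle mean attained by: cycle 1->2->1, total (-1) + (-10), length 2.
Answer: λ = -11/2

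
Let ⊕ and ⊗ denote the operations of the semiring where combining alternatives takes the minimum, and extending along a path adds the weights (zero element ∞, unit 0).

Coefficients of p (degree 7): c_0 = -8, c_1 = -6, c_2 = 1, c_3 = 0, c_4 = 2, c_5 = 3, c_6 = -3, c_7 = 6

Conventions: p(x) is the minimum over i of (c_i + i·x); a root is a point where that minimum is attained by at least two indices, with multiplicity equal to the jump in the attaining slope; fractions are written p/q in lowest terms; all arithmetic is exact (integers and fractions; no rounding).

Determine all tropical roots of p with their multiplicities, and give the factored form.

hull edge (i=0, c=-8) to (i=6, c=-3): slope 5/6, span 6
hull edge (i=6, c=-3) to (i=7, c=6): slope 9, span 1
Factored form: p(x) = 6 ⊗ (x ⊕ (-9)) ⊗ (x ⊕ (-5/6)) ⊗ (x ⊕ (-5/6)) ⊗ (x ⊕ (-5/6)) ⊗ (x ⊕ (-5/6)) ⊗ (x ⊕ (-5/6)) ⊗ (x ⊕ (-5/6))
Answer: roots = -9 (mult 1), -5/6 (mult 6)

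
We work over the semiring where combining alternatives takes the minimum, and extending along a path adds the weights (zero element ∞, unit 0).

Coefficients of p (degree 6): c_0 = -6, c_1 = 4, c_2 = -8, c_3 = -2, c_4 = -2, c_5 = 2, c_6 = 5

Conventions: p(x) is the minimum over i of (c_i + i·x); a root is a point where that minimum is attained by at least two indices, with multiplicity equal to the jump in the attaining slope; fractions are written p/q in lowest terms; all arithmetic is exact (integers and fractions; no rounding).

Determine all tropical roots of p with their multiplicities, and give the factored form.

hull edge (i=0, c=-6) to (i=2, c=-8): slope -1, span 2
hull edge (i=2, c=-8) to (i=4, c=-2): slope 3, span 2
hull edge (i=4, c=-2) to (i=6, c=5): slope 7/2, span 2
Factored form: p(x) = 5 ⊗ (x ⊕ (-7/2)) ⊗ (x ⊕ (-7/2)) ⊗ (x ⊕ (-3)) ⊗ (x ⊕ (-3)) ⊗ (x ⊕ 1) ⊗ (x ⊕ 1)
Answer: roots = -7/2 (mult 2), -3 (mult 2), 1 (mult 2)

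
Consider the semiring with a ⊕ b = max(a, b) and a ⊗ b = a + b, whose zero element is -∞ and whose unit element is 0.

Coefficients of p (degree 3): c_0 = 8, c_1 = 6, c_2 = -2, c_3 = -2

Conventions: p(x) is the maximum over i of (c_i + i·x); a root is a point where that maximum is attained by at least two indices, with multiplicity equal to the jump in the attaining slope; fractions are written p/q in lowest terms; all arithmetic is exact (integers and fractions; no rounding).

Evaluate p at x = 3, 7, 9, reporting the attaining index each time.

p(3) = max(8+0·3=8, 6+1·3=9, -2+2·3=4, -2+3·3=7) = 9 (attained by i=1)
p(7) = max(8+0·7=8, 6+1·7=13, -2+2·7=12, -2+3·7=19) = 19 (attained by i=3)
p(9) = max(8+0·9=8, 6+1·9=15, -2+2·9=16, -2+3·9=25) = 25 (attained by i=3)
Answer: p(3) = 9; p(7) = 19; p(9) = 25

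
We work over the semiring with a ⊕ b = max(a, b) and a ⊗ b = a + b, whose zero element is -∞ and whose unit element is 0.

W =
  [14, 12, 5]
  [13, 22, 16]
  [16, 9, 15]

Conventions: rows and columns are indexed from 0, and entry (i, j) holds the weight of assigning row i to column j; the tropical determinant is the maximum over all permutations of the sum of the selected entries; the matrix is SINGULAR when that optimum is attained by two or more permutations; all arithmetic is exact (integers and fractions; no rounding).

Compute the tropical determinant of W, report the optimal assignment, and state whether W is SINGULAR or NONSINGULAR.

σ = (0, 1, 2): 14 + 22 + 15 = 51
σ = (0, 2, 1): 14 + 16 + 9 = 39
σ = (1, 0, 2): 12 + 13 + 15 = 40
σ = (1, 2, 0): 12 + 16 + 16 = 44
σ = (2, 0, 1): 5 + 13 + 9 = 27
σ = (2, 1, 0): 5 + 22 + 16 = 43
Optimal value attained by: σ = (0, 1, 2).
Answer: det⊕(W) = 51; verdict: NONSINGULAR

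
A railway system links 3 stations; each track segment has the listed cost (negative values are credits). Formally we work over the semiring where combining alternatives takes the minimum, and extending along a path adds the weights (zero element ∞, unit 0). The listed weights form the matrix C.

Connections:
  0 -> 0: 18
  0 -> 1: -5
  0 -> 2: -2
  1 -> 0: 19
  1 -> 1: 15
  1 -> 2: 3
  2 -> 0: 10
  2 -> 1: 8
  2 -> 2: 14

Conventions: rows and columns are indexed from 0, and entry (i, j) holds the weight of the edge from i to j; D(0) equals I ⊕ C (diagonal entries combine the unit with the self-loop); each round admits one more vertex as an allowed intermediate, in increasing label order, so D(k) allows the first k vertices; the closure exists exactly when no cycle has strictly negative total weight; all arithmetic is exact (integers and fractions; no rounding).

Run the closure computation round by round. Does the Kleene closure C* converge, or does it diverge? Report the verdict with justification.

D(0):
  [0, -5, -2]
  [19, 0, 3]
  [10, 8, 0]
D(1):
  [0, -5, -2]
  [19, 0, 3]
  [10, 5, 0]
D(2):
  [0, -5, -2]
  [19, 0, 3]
  [10, 5, 0]
D(3):
  [0, -5, -2]
  [13, 0, 3]
  [10, 5, 0]
Key observation: every diagonal entry stays at the unit through all rounds, so no improving cycle exists.
Answer: CONVERGES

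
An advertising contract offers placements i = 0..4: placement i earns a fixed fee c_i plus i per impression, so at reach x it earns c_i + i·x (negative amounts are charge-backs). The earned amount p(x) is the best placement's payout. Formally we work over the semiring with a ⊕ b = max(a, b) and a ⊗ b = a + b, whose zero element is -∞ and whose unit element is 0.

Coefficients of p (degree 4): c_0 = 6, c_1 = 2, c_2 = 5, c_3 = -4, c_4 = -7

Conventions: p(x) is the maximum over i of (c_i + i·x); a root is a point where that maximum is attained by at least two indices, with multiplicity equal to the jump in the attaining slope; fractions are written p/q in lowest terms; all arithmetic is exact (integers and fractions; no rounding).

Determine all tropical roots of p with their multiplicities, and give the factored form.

hull edge (i=0, c=6) to (i=2, c=5): slope -1/2, span 2
hull edge (i=2, c=5) to (i=4, c=-7): slope -6, span 2
Factored form: p(x) = -7 ⊗ (x ⊕ 1/2) ⊗ (x ⊕ 1/2) ⊗ (x ⊕ 6) ⊗ (x ⊕ 6)
Answer: roots = 1/2 (mult 2), 6 (mult 2)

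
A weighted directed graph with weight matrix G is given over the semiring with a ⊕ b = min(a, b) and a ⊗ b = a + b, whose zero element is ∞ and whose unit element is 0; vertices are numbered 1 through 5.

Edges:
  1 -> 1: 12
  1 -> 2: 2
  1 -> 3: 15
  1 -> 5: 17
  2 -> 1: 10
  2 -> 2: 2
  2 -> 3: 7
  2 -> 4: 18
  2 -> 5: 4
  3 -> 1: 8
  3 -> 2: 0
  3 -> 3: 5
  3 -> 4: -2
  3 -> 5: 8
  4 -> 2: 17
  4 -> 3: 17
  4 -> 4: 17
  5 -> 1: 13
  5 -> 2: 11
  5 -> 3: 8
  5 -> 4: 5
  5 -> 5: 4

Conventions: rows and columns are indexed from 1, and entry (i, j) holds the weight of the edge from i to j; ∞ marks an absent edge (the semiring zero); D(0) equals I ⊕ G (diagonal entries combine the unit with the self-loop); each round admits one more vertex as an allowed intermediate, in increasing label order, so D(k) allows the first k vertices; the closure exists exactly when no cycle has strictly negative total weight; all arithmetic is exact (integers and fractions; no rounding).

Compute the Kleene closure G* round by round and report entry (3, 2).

D(0):
  [0, 2, 15, ∞, 17]
  [10, 0, 7, 18, 4]
  [8, 0, 0, -2, 8]
  [∞, 17, 17, 0, ∞]
  [13, 11, 8, 5, 0]
D(1):
  [0, 2, 15, ∞, 17]
  [10, 0, 7, 18, 4]
  [8, 0, 0, -2, 8]
  [∞, 17, 17, 0, ∞]
  [13, 11, 8, 5, 0]
D(2):
  [0, 2, 9, 20, 6]
  [10, 0, 7, 18, 4]
  [8, 0, 0, -2, 4]
  [27, 17, 17, 0, 21]
  [13, 11, 8, 5, 0]
D(3):
  [0, 2, 9, 7, 6]
  [10, 0, 7, 5, 4]
  [8, 0, 0, -2, 4]
  [25, 17, 17, 0, 21]
  [13, 8, 8, 5, 0]
D(4):
  [0, 2, 9, 7, 6]
  [10, 0, 7, 5, 4]
  [8, 0, 0, -2, 4]
  [25, 17, 17, 0, 21]
  [13, 8, 8, 5, 0]
D(5):
  [0, 2, 9, 7, 6]
  [10, 0, 7, 5, 4]
  [8, 0, 0, -2, 4]
  [25, 17, 17, 0, 21]
  [13, 8, 8, 5, 0]
Answer: G*[3][2] = 0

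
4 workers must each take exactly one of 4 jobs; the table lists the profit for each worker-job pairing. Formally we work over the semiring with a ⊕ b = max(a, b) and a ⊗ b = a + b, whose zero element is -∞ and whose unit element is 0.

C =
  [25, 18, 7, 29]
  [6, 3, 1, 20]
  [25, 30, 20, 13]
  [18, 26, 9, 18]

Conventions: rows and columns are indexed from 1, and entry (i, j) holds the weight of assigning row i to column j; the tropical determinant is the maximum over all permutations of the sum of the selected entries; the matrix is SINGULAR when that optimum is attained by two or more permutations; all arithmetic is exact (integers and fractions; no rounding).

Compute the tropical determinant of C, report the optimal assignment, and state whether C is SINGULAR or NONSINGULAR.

σ = (1, 2, 3, 4): 25 + 3 + 20 + 18 = 66
σ = (1, 2, 4, 3): 25 + 3 + 13 + 9 = 50
σ = (1, 3, 2, 4): 25 + 1 + 30 + 18 = 74
σ = (1, 3, 4, 2): 25 + 1 + 13 + 26 = 65
σ = (1, 4, 2, 3): 25 + 20 + 30 + 9 = 84
σ = (1, 4, 3, 2): 25 + 20 + 20 + 26 = 91
σ = (2, 1, 3, 4): 18 + 6 + 20 + 18 = 62
σ = (2, 1, 4, 3): 18 + 6 + 13 + 9 = 46
σ = (2, 3, 1, 4): 18 + 1 + 25 + 18 = 62
σ = (2, 3, 4, 1): 18 + 1 + 13 + 18 = 50
σ = (2, 4, 1, 3): 18 + 20 + 25 + 9 = 72
σ = (2, 4, 3, 1): 18 + 20 + 20 + 18 = 76
σ = (3, 1, 2, 4): 7 + 6 + 30 + 18 = 61
σ = (3, 1, 4, 2): 7 + 6 + 13 + 26 = 52
σ = (3, 2, 1, 4): 7 + 3 + 25 + 18 = 53
σ = (3, 2, 4, 1): 7 + 3 + 13 + 18 = 41
σ = (3, 4, 1, 2): 7 + 20 + 25 + 26 = 78
σ = (3, 4, 2, 1): 7 + 20 + 30 + 18 = 75
σ = (4, 1, 2, 3): 29 + 6 + 30 + 9 = 74
σ = (4, 1, 3, 2): 29 + 6 + 20 + 26 = 81
σ = (4, 2, 1, 3): 29 + 3 + 25 + 9 = 66
σ = (4, 2, 3, 1): 29 + 3 + 20 + 18 = 70
σ = (4, 3, 1, 2): 29 + 1 + 25 + 26 = 81
σ = (4, 3, 2, 1): 29 + 1 + 30 + 18 = 78
Optimal value attained by: σ = (1, 4, 3, 2).
Answer: det⊕(C) = 91; verdict: NONSINGULAR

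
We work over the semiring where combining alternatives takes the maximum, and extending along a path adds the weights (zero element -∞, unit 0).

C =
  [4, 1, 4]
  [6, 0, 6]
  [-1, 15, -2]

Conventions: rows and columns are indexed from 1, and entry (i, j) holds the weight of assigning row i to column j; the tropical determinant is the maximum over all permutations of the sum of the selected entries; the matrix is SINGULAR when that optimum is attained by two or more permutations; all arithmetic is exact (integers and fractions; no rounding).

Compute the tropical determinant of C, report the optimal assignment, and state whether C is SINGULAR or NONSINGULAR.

σ = (1, 2, 3): 4 + 0 + (-2) = 2
σ = (1, 3, 2): 4 + 6 + 15 = 25
σ = (2, 1, 3): 1 + 6 + (-2) = 5
σ = (2, 3, 1): 1 + 6 + (-1) = 6
σ = (3, 1, 2): 4 + 6 + 15 = 25
σ = (3, 2, 1): 4 + 0 + (-1) = 3
Optimal value attained by: σ = (1, 3, 2).
Answer: det⊕(C) = 25; verdict: SINGULAR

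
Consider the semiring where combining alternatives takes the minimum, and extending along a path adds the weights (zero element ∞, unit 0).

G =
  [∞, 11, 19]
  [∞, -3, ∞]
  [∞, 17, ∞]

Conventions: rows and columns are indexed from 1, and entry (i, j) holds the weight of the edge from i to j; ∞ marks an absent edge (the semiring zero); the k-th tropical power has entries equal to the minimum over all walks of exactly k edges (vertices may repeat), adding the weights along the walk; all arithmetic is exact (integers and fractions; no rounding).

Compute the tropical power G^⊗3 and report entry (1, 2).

G^⊗2:
  [∞, 8, ∞]
  [∞, -6, ∞]
  [∞, 14, ∞]
G^⊗3:
  [∞, 5, ∞]
  [∞, -9, ∞]
  [∞, 11, ∞]
Key observation: the optimum is the walk 1->2->2->2, with weight 11 + (-3) + (-3) = 5.
Optimal value attained by: walk 1->2->2->2.
Answer: (G^⊗3)[1][2] = 5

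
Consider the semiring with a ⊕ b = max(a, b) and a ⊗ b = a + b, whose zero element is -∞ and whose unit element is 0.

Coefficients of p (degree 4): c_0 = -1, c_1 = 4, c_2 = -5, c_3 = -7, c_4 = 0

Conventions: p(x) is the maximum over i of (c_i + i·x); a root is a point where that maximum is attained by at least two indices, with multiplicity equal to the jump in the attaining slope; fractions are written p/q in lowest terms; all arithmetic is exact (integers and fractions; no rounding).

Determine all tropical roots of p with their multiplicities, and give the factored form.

hull edge (i=0, c=-1) to (i=1, c=4): slope 5, span 1
hull edge (i=1, c=4) to (i=4, c=0): slope -4/3, span 3
Factored form: p(x) = 0 ⊗ (x ⊕ (-5)) ⊗ (x ⊕ 4/3) ⊗ (x ⊕ 4/3) ⊗ (x ⊕ 4/3)
Answer: roots = -5 (mult 1), 4/3 (mult 3)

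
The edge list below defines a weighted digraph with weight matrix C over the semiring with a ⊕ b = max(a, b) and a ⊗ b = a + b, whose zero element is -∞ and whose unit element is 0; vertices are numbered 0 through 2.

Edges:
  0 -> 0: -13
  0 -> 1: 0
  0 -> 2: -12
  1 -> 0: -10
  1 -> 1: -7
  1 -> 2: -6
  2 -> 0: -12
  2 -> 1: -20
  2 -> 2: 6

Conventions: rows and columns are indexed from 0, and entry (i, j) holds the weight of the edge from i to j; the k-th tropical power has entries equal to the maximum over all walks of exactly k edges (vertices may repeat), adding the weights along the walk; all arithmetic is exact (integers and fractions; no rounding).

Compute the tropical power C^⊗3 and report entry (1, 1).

C^⊗2:
  [-10, -7, -6]
  [-17, -10, 0]
  [-6, -12, 12]
C^⊗3:
  [-17, -10, 0]
  [-12, -17, 6]
  [0, -6, 18]
Key observation: the optimum is the walk 1->0->1->1, with weight (-10) + 0 + (-7) = -17.
Optimal value attained by: walk 1->0->1->1.
Answer: (C^⊗3)[1][1] = -17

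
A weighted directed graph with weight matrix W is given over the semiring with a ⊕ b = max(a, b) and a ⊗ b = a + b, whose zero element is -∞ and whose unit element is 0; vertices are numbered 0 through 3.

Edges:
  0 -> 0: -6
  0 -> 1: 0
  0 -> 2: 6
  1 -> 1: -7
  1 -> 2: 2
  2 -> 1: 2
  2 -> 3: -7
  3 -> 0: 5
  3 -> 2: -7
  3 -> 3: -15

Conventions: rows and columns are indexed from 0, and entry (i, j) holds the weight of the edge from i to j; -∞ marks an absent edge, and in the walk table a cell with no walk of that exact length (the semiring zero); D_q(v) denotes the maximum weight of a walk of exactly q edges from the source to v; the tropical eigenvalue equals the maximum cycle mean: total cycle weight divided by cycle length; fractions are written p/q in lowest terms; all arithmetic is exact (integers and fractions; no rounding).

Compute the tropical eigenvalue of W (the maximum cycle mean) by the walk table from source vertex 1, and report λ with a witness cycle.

q=0: [-∞, 0, -∞, -∞]
q=1: [-∞, -7, 2, -∞]
q=2: [-∞, 4, -5, -5]
q=3: [0, -3, 6, -12]
q=4: [-6, 8, 6, -1]
Optimal cycle mean attained by: cycle 1->2->1, total 2 + 2, length 2.
Answer: λ = 2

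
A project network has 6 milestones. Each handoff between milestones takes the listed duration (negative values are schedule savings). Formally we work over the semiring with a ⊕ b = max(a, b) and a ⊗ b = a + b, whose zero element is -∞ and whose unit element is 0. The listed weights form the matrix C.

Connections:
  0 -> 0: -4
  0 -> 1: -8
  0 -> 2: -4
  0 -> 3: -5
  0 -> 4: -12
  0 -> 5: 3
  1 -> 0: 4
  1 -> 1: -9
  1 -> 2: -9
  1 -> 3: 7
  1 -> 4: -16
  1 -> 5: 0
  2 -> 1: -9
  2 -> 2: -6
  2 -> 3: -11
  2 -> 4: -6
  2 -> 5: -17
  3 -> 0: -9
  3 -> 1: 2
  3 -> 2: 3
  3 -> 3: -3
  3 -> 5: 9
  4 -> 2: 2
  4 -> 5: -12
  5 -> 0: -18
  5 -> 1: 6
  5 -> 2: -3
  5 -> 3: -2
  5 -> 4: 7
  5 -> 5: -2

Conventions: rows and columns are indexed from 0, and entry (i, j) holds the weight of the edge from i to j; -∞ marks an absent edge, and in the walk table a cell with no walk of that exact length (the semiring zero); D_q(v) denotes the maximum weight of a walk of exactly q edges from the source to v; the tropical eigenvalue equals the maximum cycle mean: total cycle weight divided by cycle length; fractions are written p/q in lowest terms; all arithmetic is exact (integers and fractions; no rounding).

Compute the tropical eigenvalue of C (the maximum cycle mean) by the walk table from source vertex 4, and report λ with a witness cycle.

q=0: [-∞, -∞, -∞, -∞, 0, -∞]
q=1: [-∞, -∞, 2, -∞, -∞, -12]
q=2: [-30, -6, -4, -9, -4, -14]
q=3: [-2, -7, -2, 1, -7, 0]
q=4: [-3, 6, 4, 0, 7, 10]
q=5: [10, 16, 9, 13, 17, 9]
q=6: [20, 15, 19, 23, 16, 22]
Optimal cycle mean attained by: cycle 1->3->5->1, total 7 + 9 + 6, length 3.
Answer: λ = 22/3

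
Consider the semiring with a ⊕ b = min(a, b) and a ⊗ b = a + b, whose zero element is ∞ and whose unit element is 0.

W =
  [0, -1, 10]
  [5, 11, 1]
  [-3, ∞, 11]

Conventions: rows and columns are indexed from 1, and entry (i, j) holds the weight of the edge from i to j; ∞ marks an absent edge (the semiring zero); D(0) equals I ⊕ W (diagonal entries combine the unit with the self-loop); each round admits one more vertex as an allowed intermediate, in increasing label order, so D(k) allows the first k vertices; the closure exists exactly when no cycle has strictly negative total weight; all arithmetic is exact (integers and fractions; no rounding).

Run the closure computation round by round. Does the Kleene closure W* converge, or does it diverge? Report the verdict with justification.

D(0):
  [0, -1, 10]
  [5, 0, 1]
  [-3, ∞, 0]
D(1):
  [0, -1, 10]
  [5, 0, 1]
  [-3, -4, 0]
Detection: at round 2, diagonal entry (3, 3) turns strictly negative.
Key observation: the cycle 3->1->2->3 has total weight (-3) + (-1) + 1, which is strictly negative.
Answer: DIVERGES — negative cycle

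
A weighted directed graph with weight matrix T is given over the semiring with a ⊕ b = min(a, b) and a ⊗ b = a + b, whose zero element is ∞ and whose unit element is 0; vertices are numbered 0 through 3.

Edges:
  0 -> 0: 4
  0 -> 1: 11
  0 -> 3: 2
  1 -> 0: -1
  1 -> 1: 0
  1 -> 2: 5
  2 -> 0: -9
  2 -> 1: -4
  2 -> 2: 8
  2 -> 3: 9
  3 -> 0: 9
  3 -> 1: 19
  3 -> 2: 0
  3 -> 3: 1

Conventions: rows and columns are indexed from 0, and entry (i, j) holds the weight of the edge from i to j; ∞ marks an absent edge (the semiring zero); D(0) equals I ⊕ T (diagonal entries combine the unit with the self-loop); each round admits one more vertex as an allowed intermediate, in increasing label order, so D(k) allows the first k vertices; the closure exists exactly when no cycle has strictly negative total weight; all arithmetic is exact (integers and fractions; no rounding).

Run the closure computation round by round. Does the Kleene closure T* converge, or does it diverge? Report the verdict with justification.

D(0):
  [0, 11, ∞, 2]
  [-1, 0, 5, ∞]
  [-9, -4, 0, 9]
  [9, 19, 0, 0]
D(1):
  [0, 11, ∞, 2]
  [-1, 0, 5, 1]
  [-9, -4, 0, -7]
  [9, 19, 0, 0]
D(2):
  [0, 11, 16, 2]
  [-1, 0, 5, 1]
  [-9, -4, 0, -7]
  [9, 19, 0, 0]
Detection: at round 3, diagonal entry (3, 3) turns strictly negative.
Key observation: the cycle 3->2->0->3 has total weight 0 + (-9) + 2, which is strictly negative.
Answer: DIVERGES — negative cycle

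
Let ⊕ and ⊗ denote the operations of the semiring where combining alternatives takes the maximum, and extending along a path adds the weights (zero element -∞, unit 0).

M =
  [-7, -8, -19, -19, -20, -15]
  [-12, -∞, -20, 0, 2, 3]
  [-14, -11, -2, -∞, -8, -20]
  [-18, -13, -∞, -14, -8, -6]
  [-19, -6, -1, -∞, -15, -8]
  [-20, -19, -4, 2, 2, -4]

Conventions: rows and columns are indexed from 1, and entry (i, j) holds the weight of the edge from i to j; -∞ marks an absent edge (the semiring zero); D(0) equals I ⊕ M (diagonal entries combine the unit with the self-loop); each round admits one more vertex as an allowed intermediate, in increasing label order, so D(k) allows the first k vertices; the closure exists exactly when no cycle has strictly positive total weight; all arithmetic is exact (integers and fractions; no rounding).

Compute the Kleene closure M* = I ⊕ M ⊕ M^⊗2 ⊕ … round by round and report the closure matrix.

D(0):
  [0, -8, -19, -19, -20, -15]
  [-12, 0, -20, 0, 2, 3]
  [-14, -11, 0, -∞, -8, -20]
  [-18, -13, -∞, 0, -8, -6]
  [-19, -6, -1, -∞, 0, -8]
  [-20, -19, -4, 2, 2, 0]
D(1):
  [0, -8, -19, -19, -20, -15]
  [-12, 0, -20, 0, 2, 3]
  [-14, -11, 0, -33, -8, -20]
  [-18, -13, -37, 0, -8, -6]
  [-19, -6, -1, -38, 0, -8]
  [-20, -19, -4, 2, 2, 0]
D(2):
  [0, -8, -19, -8, -6, -5]
  [-12, 0, -20, 0, 2, 3]
  [-14, -11, 0, -11, -8, -8]
  [-18, -13, -33, 0, -8, -6]
  [-18, -6, -1, -6, 0, -3]
  [-20, -19, -4, 2, 2, 0]
D(3):
  [0, -8, -19, -8, -6, -5]
  [-12, 0, -20, 0, 2, 3]
  [-14, -11, 0, -11, -8, -8]
  [-18, -13, -33, 0, -8, -6]
  [-15, -6, -1, -6, 0, -3]
  [-18, -15, -4, 2, 2, 0]
D(4):
  [0, -8, -19, -8, -6, -5]
  [-12, 0, -20, 0, 2, 3]
  [-14, -11, 0, -11, -8, -8]
  [-18, -13, -33, 0, -8, -6]
  [-15, -6, -1, -6, 0, -3]
  [-16, -11, -4, 2, 2, 0]
D(5):
  [0, -8, -7, -8, -6, -5]
  [-12, 0, 1, 0, 2, 3]
  [-14, -11, 0, -11, -8, -8]
  [-18, -13, -9, 0, -8, -6]
  [-15, -6, -1, -6, 0, -3]
  [-13, -4, 1, 2, 2, 0]
D(6):
  [0, -8, -4, -3, -3, -5]
  [-10, 0, 4, 5, 5, 3]
  [-14, -11, 0, -6, -6, -8]
  [-18, -10, -5, 0, -4, -6]
  [-15, -6, -1, -1, 0, -3]
  [-13, -4, 1, 2, 2, 0]
Answer: M* = [[0, -8, -4, -3, -3, -5], [-10, 0, 4, 5, 5, 3], [-14, -11, 0, -6, -6, -8], [-18, -10, -5, 0, -4, -6], [-15, -6, -1, -1, 0, -3], [-13, -4, 1, 2, 2, 0]]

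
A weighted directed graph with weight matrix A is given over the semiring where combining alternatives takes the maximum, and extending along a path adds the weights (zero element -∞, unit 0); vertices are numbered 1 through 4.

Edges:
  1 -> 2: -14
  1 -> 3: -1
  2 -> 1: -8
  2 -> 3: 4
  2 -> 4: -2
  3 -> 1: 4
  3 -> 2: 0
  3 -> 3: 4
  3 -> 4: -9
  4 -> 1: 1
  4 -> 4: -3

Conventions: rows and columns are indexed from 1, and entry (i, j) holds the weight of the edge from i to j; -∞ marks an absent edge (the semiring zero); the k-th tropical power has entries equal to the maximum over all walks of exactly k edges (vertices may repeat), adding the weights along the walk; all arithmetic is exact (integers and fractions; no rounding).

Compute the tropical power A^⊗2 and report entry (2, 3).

A^⊗2:
  [3, -1, 3, -10]
  [8, 4, 8, -5]
  [8, 4, 8, -2]
  [-2, -13, 0, -6]
Key observation: the optimum is the walk 2->3->3, with weight 4 + 4 = 8.
Optimal value attained by: walk 2->3->3.
Answer: (A^⊗2)[2][3] = 8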